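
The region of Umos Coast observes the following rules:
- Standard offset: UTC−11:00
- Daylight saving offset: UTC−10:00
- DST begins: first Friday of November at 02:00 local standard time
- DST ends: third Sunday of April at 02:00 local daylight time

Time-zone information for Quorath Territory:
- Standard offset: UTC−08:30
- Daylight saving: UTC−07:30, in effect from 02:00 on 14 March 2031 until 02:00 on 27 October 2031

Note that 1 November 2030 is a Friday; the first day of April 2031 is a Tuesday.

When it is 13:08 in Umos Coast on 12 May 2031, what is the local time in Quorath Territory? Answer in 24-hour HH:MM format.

1 November 2030 is a Friday, so the first Friday is November 1.
1 April 2031 is a Tuesday, so the first Sunday is April 6 and the third is April 20.
12 May 2031 does not fall between 1 November 2030 and 20 April 2031, so daylight saving is not in effect and Umos Coast is at UTC−11:00.
13:08 Umos Coast + 11h = 00:08 UTC (rolling into the next day, 13 May 2031).
At the standard offset (UTC−08:30), 00:08 UTC − 8h30m = 15:38 Quorath Territory standard time (rolling into the previous day, 12 May 2031).
The standard-time date in Quorath Territory, 12 May 2031, lies within the daylight-saving period (14 March – 27 October), so Quorath Territory is on daylight time, UTC−07:30.
00:08 UTC − 7h30m = 16:38 Quorath Territory (rolling into the previous day, 12 May 2031).

16:38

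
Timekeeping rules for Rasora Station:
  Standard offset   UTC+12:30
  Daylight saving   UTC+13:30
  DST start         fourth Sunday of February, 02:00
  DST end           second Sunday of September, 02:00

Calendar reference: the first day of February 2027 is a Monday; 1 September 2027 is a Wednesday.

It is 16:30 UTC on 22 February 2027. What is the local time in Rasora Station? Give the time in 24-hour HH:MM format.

1 February 2027 is a Monday, so the first Sunday is February 7 and the fourth is February 28.
1 September 2027 is a Wednesday, so the first Sunday is September 5 and the second is September 12.
At the standard offset (UTC+12:30), 16:30 UTC + 12h30m = 05:00 Rasora Station standard time (rolling into the next day, 23 February 2027).
The standard-time date in Rasora Station, 23 February 2027, does not fall between 28 February and 12 September, so daylight saving is not in effect and Rasora Station is at UTC+12:30.
16:30 UTC + 12h30m = 05:00 local (rolling into the next day, 23 February 2027).

05:00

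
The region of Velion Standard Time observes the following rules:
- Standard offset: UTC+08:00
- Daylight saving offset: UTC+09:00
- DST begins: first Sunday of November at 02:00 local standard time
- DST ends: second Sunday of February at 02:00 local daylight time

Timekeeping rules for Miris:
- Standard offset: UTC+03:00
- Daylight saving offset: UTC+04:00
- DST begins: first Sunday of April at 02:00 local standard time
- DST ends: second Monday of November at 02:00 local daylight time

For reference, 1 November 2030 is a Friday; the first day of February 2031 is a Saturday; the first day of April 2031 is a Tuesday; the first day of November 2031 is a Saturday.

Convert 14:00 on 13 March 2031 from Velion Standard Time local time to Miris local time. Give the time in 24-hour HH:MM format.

09:00

1 November 2030 is a Friday, so the first Sunday is November 3.
1 February 2031 is a Saturday, so the first Sunday is February 2 and the second is February 9.
13 March 2031 is outside the daylight-saving period (3 November 2030 – 9 February 2031), so Velion Standard Time is on standard time, UTC+08:00.
14:00 Velion Standard Time − 8h = 06:00 UTC.
1 April 2031 is a Tuesday, so the first Sunday is April 6.
1 November 2031 is a Saturday, so the first Monday is November 3 and the second is November 10.
At the standard offset (UTC+03:00), 06:00 UTC + 3h = 09:00 Miris standard time.
The standard-time date in Miris, 13 March 2031, does not fall between 6 April and 10 November, so daylight saving is not in effect and Miris is at UTC+03:00.
06:00 UTC + 3h = 09:00 Miris.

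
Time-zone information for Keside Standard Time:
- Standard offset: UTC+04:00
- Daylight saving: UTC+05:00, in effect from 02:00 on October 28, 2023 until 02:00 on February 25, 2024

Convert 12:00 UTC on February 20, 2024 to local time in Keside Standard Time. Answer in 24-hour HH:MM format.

17:00

At the standard offset (UTC+04:00), 12:00 UTC + 4h = 16:00 Keside Standard Time standard time.
Daylight saving runs 28 October 2023 – 25 February 2024; the standard-time date in Keside Standard Time, February 20, 2024, is inside that window, so Keside Standard Time is at UTC+05:00.
12:00 UTC + 5h = 17:00 local.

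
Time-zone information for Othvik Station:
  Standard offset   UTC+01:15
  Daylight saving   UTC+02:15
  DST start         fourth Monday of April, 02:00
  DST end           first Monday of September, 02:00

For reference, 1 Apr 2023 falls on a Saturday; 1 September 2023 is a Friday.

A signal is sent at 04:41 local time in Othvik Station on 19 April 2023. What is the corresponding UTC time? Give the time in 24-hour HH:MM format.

1 April 2023 is a Saturday, so the first Monday is April 3 and the fourth is April 24.
1 September 2023 is a Friday, so the first Monday is September 4.
19 April 2023 is outside the daylight-saving period (24 April – 4 September), so Othvik Station is on standard time, UTC+01:15.
04:41 local − 1h15m = 03:26 UTC.

03:26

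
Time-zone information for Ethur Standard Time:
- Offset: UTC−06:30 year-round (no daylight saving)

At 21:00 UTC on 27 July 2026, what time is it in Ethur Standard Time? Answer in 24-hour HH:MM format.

14:30

Ethur Standard Time stays on UTC−06:30 all year.
21:00 UTC − 6h30m = 14:30 local.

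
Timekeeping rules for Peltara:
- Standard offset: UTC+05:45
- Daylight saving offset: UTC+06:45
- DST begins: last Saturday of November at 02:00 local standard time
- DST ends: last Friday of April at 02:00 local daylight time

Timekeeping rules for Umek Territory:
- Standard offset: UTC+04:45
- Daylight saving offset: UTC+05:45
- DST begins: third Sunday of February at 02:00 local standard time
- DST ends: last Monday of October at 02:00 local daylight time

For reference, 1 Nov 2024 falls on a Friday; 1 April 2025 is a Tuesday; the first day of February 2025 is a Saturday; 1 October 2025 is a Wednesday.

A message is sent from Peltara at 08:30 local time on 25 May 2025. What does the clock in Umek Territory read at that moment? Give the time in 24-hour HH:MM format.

1 November 2024 is a Friday, so Saturdays fall on 2, 9, 16, 23, 30; the last is November 30.
1 April 2025 is a Tuesday, so Fridays fall on 4, 11, 18, 25; the last is April 25.
25 May 2025 does not fall between 30 November 2024 and 25 April 2025, so daylight saving is not in effect and Peltara is at UTC+05:45.
08:30 Peltara − 5h45m = 02:45 UTC.
1 February 2025 is a Saturday, so the first Sunday is February 2 and the third is February 16.
1 October 2025 is a Wednesday, so Mondays fall on 6, 13, 20, 27; the last is October 27.
At the standard offset (UTC+04:45), 02:45 UTC + 4h45m = 07:30 Umek Territory standard time.
Daylight saving runs 16 February – 27 October; the standard-time date in Umek Territory, 25 May 2025, is inside that window, so Umek Territory is at UTC+05:45.
02:45 UTC + 5h45m = 08:30 Umek Territory.

08:30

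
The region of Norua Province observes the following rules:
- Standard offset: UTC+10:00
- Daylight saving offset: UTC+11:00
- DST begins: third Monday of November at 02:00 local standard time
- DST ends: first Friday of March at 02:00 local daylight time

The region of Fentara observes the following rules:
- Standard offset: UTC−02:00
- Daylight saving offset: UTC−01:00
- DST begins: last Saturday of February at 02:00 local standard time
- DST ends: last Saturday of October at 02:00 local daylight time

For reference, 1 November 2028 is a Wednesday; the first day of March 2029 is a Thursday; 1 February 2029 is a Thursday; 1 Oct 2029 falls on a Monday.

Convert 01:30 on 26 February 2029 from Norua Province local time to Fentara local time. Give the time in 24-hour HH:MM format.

1 November 2028 is a Wednesday, so the first Monday is November 6 and the third is November 20.
1 March 2029 is a Thursday, so the first Friday is March 2.
26 February 2029 falls between 20 November 2028 and 2 March 2029, so daylight saving is in effect and Norua Province is at UTC+11:00.
01:30 Norua Province − 11h = 14:30 UTC (rolling into the previous day, 25 February 2029).
1 February 2029 is a Thursday, so Saturdays fall on 3, 10, 17, 24; the last is February 24.
1 October 2029 is a Monday, so Saturdays fall on 6, 13, 20, 27; the last is October 27.
At the standard offset (UTC−02:00), 14:30 UTC − 2h = 12:30 Fentara standard time.
Daylight saving runs 24 February – 27 October; the standard-time date in Fentara, 25 February 2029, is inside that window, so Fentara is at UTC−01:00.
14:30 UTC − 1h = 13:30 Fentara.

13:30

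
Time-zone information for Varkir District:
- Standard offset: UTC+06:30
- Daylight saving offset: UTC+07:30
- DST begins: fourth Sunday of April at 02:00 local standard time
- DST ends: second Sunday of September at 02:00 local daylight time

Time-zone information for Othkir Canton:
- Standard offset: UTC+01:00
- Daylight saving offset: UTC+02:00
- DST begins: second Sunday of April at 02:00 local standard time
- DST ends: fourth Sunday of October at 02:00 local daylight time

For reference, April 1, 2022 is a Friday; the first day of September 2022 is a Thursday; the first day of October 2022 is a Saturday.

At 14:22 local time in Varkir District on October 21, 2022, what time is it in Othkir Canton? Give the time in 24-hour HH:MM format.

09:52

1 April 2022 is a Friday, so the first Sunday is April 3 and the fourth is April 24.
1 September 2022 is a Thursday, so the first Sunday is September 4 and the second is September 11.
October 21, 2022 does not fall between 24 April and 11 September, so daylight saving is not in effect and Varkir District is at UTC+06:30.
14:22 Varkir District − 6h30m = 07:52 UTC.
1 April 2022 is a Friday, so the first Sunday is April 3 and the second is April 10.
1 October 2022 is a Saturday, so the first Sunday is October 2 and the fourth is October 23.
At the standard offset (UTC+01:00), 07:52 UTC + 1h = 08:52 Othkir Canton standard time.
The standard-time date in Othkir Canton, October 21, 2022, lies within the daylight-saving period (10 April – 23 October), so Othkir Canton is on daylight time, UTC+02:00.
07:52 UTC + 2h = 09:52 Othkir Canton.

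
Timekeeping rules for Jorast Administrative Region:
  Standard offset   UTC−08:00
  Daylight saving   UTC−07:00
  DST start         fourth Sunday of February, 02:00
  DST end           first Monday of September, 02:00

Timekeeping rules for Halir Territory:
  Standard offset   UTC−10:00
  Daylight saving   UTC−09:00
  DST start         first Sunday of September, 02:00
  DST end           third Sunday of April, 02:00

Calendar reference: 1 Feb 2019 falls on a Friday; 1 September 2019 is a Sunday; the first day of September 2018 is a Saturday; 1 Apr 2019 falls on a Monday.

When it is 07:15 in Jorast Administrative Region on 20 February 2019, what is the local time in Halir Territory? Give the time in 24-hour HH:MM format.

1 February 2019 is a Friday, so the first Sunday is February 3 and the fourth is February 24.
1 September 2019 is a Sunday, so the first Monday is September 2.
Daylight saving runs 24 February – 2 September; 20 February 2019 is outside that window, so Jorast Administrative Region is on standard time at UTC−08:00.
07:15 Jorast Administrative Region + 8h = 15:15 UTC.
1 September 2018 is a Saturday, so the first Sunday is September 2.
1 April 2019 is a Monday, so the first Sunday is April 7 and the third is April 21.
At the standard offset (UTC−10:00), 15:15 UTC − 10h = 05:15 Halir Territory standard time.
The standard-time date in Halir Territory, 20 February 2019, falls between 2 September 2018 and 21 April 2019, so daylight saving is in effect and Halir Territory is at UTC−09:00.
15:15 UTC − 9h = 06:15 Halir Territory.

06:15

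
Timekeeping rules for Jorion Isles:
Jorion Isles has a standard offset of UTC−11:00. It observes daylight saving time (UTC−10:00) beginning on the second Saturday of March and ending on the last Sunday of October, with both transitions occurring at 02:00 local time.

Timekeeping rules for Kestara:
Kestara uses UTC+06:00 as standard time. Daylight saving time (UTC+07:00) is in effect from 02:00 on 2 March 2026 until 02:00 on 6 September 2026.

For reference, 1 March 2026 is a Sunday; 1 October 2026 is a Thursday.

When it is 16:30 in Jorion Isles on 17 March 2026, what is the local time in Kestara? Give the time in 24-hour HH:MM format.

1 March 2026 is a Sunday, so the first Saturday is March 7 and the second is March 14.
1 October 2026 is a Thursday, so Sundays fall on 4, 11, 18, 25; the last is October 25.
17 March 2026 lies within the daylight-saving period (14 March – 25 October), so Jorion Isles is on daylight time, UTC−10:00.
16:30 Jorion Isles + 10h = 02:30 UTC (rolling into the next day, 18 March 2026).
At the standard offset (UTC+06:00), 02:30 UTC + 6h = 08:30 Kestara standard time.
Daylight saving runs 2 March – 6 September; the standard-time date in Kestara, 18 March 2026, is inside that window, so Kestara is at UTC+07:00.
02:30 UTC + 7h = 09:30 Kestara.

09:30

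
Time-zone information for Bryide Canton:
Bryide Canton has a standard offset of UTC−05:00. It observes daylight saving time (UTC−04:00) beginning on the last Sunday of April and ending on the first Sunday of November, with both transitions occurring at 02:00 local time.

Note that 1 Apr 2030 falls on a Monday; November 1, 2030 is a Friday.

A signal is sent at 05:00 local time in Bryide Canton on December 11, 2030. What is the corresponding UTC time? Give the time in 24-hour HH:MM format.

1 April 2030 is a Monday, so Sundays fall on 7, 14, 21, 28; the last is April 28.
1 November 2030 is a Friday, so the first Sunday is November 3.
December 11, 2030 is outside the daylight-saving period (28 April – 3 November), so Bryide Canton is on standard time, UTC−05:00.
05:00 local + 5h = 10:00 UTC.

10:00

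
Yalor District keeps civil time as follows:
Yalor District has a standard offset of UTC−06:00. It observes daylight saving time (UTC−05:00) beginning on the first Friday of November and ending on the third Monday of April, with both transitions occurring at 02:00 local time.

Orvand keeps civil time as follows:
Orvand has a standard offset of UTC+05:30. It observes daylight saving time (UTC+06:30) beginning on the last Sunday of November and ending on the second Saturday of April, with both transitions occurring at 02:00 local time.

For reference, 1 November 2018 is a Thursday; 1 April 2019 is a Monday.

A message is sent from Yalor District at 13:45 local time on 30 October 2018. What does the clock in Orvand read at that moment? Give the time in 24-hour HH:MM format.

1 November 2018 is a Thursday, so the first Friday is November 2.
1 April 2019 is a Monday, so the first Monday is April 1 and the third is April 15.
Daylight saving runs 2 November 2018 – 15 April 2019; 30 October 2018 is outside that window, so Yalor District is on standard time at UTC−06:00.
13:45 Yalor District + 6h = 19:45 UTC.
1 November 2018 is a Thursday, so Sundays fall on 4, 11, 18, 25; the last is November 25.
1 April 2019 is a Monday, so the first Saturday is April 6 and the second is April 13.
At the standard offset (UTC+05:30), 19:45 UTC + 5h30m = 01:15 Orvand standard time (rolling into the next day, 31 October 2018).
The standard-time date in Orvand, 31 October 2018, is outside the daylight-saving period (25 November 2018 – 13 April 2019), so Orvand is on standard time, UTC+05:30.
19:45 UTC + 5h30m = 01:15 Orvand (rolling into the next day, 31 October 2018).

01:15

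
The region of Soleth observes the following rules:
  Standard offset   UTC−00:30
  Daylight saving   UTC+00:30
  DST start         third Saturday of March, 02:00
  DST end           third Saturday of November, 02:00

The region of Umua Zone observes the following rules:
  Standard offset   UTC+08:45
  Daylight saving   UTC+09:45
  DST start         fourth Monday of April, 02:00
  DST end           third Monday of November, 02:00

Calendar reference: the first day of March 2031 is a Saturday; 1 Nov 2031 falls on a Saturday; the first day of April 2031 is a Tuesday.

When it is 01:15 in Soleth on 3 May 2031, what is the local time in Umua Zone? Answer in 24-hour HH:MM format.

1 March 2031 is a Saturday, so the first Saturday is March 1 and the third is March 15.
1 November 2031 is a Saturday, so the first Saturday is November 1 and the third is November 15.
3 May 2031 lies within the daylight-saving period (15 March – 15 November), so Soleth is on daylight time, UTC+00:30.
01:15 Soleth − 0h30m = 00:45 UTC.
1 April 2031 is a Tuesday, so the first Monday is April 7 and the fourth is April 28.
1 November 2031 is a Saturday, so the first Monday is November 3 and the third is November 17.
At the standard offset (UTC+08:45), 00:45 UTC + 8h45m = 09:30 Umua Zone standard time.
Daylight saving runs 28 April – 17 November; the standard-time date in Umua Zone, 3 May 2031, is inside that window, so Umua Zone is at UTC+09:45.
00:45 UTC + 9h45m = 10:30 Umua Zone.

10:30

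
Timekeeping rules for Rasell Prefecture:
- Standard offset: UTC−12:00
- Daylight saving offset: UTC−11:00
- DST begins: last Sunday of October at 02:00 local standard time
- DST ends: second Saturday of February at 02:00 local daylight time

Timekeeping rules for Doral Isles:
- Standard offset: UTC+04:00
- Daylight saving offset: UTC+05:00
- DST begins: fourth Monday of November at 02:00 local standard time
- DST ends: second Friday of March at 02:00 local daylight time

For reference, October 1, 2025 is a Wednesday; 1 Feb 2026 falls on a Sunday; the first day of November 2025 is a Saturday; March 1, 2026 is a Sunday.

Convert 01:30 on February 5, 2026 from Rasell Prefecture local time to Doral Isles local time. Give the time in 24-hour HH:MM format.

1 October 2025 is a Wednesday, so Sundays fall on 5, 12, 19, 26; the last is October 26.
1 February 2026 is a Sunday, so the first Saturday is February 7 and the second is February 14.
Daylight saving runs 26 October 2025 – 14 February 2026; February 5, 2026 is inside that window, so Rasell Prefecture is at UTC−11:00.
01:30 Rasell Prefecture + 11h = 12:30 UTC.
1 November 2025 is a Saturday, so the first Monday is November 3 and the fourth is November 24.
1 March 2026 is a Sunday, so the first Friday is March 6 and the second is March 13.
At the standard offset (UTC+04:00), 12:30 UTC + 4h = 16:30 Doral Isles standard time.
The standard-time date in Doral Isles, February 5, 2026, lies within the daylight-saving period (24 November 2025 – 13 March 2026), so Doral Isles is on daylight time, UTC+05:00.
12:30 UTC + 5h = 17:30 Doral Isles.

17:30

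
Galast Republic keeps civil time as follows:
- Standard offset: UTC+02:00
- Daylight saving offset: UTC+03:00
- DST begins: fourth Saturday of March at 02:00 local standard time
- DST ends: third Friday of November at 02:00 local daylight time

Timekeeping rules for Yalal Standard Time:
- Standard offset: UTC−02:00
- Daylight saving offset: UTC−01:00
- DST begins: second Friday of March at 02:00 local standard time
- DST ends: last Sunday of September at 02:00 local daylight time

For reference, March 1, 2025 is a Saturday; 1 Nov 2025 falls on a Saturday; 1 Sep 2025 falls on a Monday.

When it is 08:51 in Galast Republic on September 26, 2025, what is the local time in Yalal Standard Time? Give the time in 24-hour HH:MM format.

1 March 2025 is a Saturday, so the first Saturday is March 1 and the fourth is March 22.
1 November 2025 is a Saturday, so the first Friday is November 7 and the third is November 21.
September 26, 2025 falls between 22 March and 21 November, so daylight saving is in effect and Galast Republic is at UTC+03:00.
08:51 Galast Republic − 3h = 05:51 UTC.
1 March 2025 is a Saturday, so the first Friday is March 7 and the second is March 14.
1 September 2025 is a Monday, so Sundays fall on 7, 14, 21, 28; the last is September 28.
At the standard offset (UTC−02:00), 05:51 UTC − 2h = 03:51 Yalal Standard Time standard time.
The standard-time date in Yalal Standard Time, September 26, 2025, lies within the daylight-saving period (14 March – 28 September), so Yalal Standard Time is on daylight time, UTC−01:00.
05:51 UTC − 1h = 04:51 Yalal Standard Time.

04:51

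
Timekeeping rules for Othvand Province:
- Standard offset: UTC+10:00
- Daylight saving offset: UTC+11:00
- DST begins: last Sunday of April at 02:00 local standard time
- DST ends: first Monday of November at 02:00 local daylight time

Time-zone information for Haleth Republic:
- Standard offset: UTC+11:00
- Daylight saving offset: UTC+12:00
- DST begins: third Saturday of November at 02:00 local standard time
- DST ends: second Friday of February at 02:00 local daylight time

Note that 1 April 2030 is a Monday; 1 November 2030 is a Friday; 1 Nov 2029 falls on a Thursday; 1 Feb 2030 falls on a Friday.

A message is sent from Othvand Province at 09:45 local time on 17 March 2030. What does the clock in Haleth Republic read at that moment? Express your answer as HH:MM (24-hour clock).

10:45

1 April 2030 is a Monday, so Sundays fall on 7, 14, 21, 28; the last is April 28.
1 November 2030 is a Friday, so the first Monday is November 4.
Daylight saving runs 28 April – 4 November; 17 March 2030 is outside that window, so Othvand Province is on standard time at UTC+10:00.
09:45 Othvand Province − 10h = 23:45 UTC (rolling into the previous day, 16 March 2030).
1 November 2029 is a Thursday, so the first Saturday is November 3 and the third is November 17.
1 February 2030 is a Friday, so the first Friday is February 1 and the second is February 8.
At the standard offset (UTC+11:00), 23:45 UTC + 11h = 10:45 Haleth Republic standard time (rolling into the next day, 17 March 2030).
The standard-time date in Haleth Republic, 17 March 2030, is outside the daylight-saving period (17 November 2029 – 8 February 2030), so Haleth Republic is on standard time, UTC+11:00.
23:45 UTC + 11h = 10:45 Haleth Republic (rolling into the next day, 17 March 2030).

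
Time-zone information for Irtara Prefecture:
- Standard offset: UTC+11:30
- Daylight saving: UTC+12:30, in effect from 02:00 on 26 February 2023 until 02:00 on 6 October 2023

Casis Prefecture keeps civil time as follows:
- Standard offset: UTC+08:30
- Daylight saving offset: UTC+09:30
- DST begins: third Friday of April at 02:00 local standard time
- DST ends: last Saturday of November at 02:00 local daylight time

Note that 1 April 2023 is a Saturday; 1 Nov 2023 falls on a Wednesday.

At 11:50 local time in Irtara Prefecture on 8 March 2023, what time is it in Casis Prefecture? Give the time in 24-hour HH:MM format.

8 March 2023 lies within the daylight-saving period (26 February – 6 October), so Irtara Prefecture is on daylight time, UTC+12:30.
11:50 Irtara Prefecture − 12h30m = 23:20 UTC (rolling into the previous day, 7 March 2023).
1 April 2023 is a Saturday, so the first Friday is April 7 and the third is April 21.
1 November 2023 is a Wednesday, so Saturdays fall on 4, 11, 18, 25; the last is November 25.
At the standard offset (UTC+08:30), 23:20 UTC + 8h30m = 07:50 Casis Prefecture standard time (rolling into the next day, 8 March 2023).
Daylight saving runs 21 April – 25 November; the standard-time date in Casis Prefecture, 8 March 2023, is outside that window, so Casis Prefecture is on standard time at UTC+08:30.
23:20 UTC + 8h30m = 07:50 Casis Prefecture (rolling into the next day, 8 March 2023).

07:50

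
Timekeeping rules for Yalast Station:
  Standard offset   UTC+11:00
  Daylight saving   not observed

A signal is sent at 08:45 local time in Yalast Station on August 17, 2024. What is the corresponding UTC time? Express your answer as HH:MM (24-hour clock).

Yalast Station stays on UTC+11:00 all year.
08:45 local − 11h = 21:45 UTC (rolling into the previous day, 16 August 2024).

21:45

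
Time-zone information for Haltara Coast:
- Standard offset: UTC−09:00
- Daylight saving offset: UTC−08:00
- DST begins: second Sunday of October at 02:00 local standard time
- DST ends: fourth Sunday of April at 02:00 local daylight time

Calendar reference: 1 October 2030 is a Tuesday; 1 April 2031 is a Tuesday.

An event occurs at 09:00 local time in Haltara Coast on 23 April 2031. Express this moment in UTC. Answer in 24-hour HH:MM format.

1 October 2030 is a Tuesday, so the first Sunday is October 6 and the second is October 13.
1 April 2031 is a Tuesday, so the first Sunday is April 6 and the fourth is April 27.
23 April 2031 lies within the daylight-saving period (13 October 2030 – 27 April 2031), so Haltara Coast is on daylight time, UTC−08:00.
09:00 local + 8h = 17:00 UTC.

17:00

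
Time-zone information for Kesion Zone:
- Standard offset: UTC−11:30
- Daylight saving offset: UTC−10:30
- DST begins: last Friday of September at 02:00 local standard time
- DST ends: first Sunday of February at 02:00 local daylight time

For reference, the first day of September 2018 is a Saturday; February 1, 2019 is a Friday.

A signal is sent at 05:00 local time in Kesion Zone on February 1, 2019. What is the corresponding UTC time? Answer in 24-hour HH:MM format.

1 September 2018 is a Saturday, so Fridays fall on 7, 14, 21, 28; the last is September 28.
1 February 2019 is a Friday, so the first Sunday is February 3.
February 1, 2019 falls between 28 September 2018 and 3 February 2019, so daylight saving is in effect and Kesion Zone is at UTC−10:30.
05:00 local + 10h30m = 15:30 UTC.

15:30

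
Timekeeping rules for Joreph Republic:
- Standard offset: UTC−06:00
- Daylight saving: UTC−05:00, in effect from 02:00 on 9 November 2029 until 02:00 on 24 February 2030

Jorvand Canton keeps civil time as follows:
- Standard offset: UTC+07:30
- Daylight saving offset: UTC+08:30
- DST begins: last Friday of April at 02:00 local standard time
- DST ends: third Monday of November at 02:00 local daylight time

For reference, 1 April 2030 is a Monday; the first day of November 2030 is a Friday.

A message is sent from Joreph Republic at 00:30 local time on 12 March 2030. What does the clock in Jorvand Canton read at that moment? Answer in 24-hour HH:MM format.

12 March 2030 does not fall between 9 November 2029 and 24 February 2030, so daylight saving is not in effect and Joreph Republic is at UTC−06:00.
00:30 Joreph Republic + 6h = 06:30 UTC.
1 April 2030 is a Monday, so Fridays fall on 5, 12, 19, 26; the last is April 26.
1 November 2030 is a Friday, so the first Monday is November 4 and the third is November 18.
At the standard offset (UTC+07:30), 06:30 UTC + 7h30m = 14:00 Jorvand Canton standard time.
Daylight saving runs 26 April – 18 November; the standard-time date in Jorvand Canton, 12 March 2030, is outside that window, so Jorvand Canton is on standard time at UTC+07:30.
06:30 UTC + 7h30m = 14:00 Jorvand Canton.

14:00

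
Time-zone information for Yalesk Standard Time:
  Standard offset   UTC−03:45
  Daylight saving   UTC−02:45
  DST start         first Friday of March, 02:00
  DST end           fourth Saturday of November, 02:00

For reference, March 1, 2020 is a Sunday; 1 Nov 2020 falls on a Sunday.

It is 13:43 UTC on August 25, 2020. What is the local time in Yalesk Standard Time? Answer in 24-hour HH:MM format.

1 March 2020 is a Sunday, so the first Friday is March 6.
1 November 2020 is a Sunday, so the first Saturday is November 7 and the fourth is November 28.
At the standard offset (UTC−03:45), 13:43 UTC − 3h45m = 09:58 Yalesk Standard Time standard time.
The standard-time date in Yalesk Standard Time, August 25, 2020, falls between 6 March and 28 November, so daylight saving is in effect and Yalesk Standard Time is at UTC−02:45.
13:43 UTC − 2h45m = 10:58 local.

10:58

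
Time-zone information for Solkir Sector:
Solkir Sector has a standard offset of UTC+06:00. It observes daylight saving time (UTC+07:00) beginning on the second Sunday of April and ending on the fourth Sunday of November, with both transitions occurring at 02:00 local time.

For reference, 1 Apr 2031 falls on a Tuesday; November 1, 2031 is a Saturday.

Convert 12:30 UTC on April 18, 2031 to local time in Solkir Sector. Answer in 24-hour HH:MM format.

1 April 2031 is a Tuesday, so the first Sunday is April 6 and the second is April 13.
1 November 2031 is a Saturday, so the first Sunday is November 2 and the fourth is November 23.
At the standard offset (UTC+06:00), 12:30 UTC + 6h = 18:30 Solkir Sector standard time.
The standard-time date in Solkir Sector, April 18, 2031, lies within the daylight-saving period (13 April – 23 November), so Solkir Sector is on daylight time, UTC+07:00.
12:30 UTC + 7h = 19:30 local.

19:30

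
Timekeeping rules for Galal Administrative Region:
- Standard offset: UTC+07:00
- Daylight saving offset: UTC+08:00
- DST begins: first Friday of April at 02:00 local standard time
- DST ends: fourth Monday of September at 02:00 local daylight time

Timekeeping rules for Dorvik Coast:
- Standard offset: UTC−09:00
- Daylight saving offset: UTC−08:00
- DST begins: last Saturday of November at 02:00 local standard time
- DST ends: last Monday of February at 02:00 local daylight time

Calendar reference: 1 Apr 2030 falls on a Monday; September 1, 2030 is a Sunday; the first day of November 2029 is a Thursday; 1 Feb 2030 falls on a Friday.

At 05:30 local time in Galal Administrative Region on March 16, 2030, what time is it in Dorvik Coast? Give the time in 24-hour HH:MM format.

1 April 2030 is a Monday, so the first Friday is April 5.
1 September 2030 is a Sunday, so the first Monday is September 2 and the fourth is September 23.
March 16, 2030 does not fall between 5 April and 23 September, so daylight saving is not in effect and Galal Administrative Region is at UTC+07:00.
05:30 Galal Administrative Region − 7h = 22:30 UTC (rolling into the previous day, 15 March 2030).
1 November 2029 is a Thursday, so Saturdays fall on 3, 10, 17, 24; the last is November 24.
1 February 2030 is a Friday, so Mondays fall on 4, 11, 18, 25; the last is February 25.
At the standard offset (UTC−09:00), 22:30 UTC − 9h = 13:30 Dorvik Coast standard time.
Daylight saving runs 24 November 2029 – 25 February 2030; the standard-time date in Dorvik Coast, March 15, 2030, is outside that window, so Dorvik Coast is on standard time at UTC−09:00.
22:30 UTC − 9h = 13:30 Dorvik Coast.

13:30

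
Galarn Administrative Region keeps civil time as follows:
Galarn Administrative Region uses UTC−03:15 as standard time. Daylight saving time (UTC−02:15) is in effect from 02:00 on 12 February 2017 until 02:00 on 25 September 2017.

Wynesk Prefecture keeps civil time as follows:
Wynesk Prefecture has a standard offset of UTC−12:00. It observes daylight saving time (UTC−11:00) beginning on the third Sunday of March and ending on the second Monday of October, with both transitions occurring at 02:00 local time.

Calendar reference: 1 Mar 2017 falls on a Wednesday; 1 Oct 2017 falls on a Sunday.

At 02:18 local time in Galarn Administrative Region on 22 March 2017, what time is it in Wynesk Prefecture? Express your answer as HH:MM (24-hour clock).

22 March 2017 falls between 12 February and 25 September, so daylight saving is in effect and Galarn Administrative Region is at UTC−02:15.
02:18 Galarn Administrative Region + 2h15m = 04:33 UTC.
1 March 2017 is a Wednesday, so the first Sunday is March 5 and the third is March 19.
1 October 2017 is a Sunday, so the first Monday is October 2 and the second is October 9.
At the standard offset (UTC−12:00), 04:33 UTC − 12h = 16:33 Wynesk Prefecture standard time (rolling into the previous day, 21 March 2017).
Daylight saving runs 19 March – 9 October; the standard-time date in Wynesk Prefecture, 21 March 2017, is inside that window, so Wynesk Prefecture is at UTC−11:00.
04:33 UTC − 11h = 17:33 Wynesk Prefecture (rolling into the previous day, 21 March 2017).

17:33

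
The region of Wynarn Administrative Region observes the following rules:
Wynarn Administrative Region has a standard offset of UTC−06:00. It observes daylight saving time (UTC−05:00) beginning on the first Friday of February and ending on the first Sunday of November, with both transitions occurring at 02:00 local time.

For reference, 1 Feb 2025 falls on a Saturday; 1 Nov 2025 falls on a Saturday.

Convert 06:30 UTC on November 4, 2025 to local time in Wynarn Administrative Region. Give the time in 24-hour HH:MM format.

1 February 2025 is a Saturday, so the first Friday is February 7.
1 November 2025 is a Saturday, so the first Sunday is November 2.
At the standard offset (UTC−06:00), 06:30 UTC − 6h = 00:30 Wynarn Administrative Region standard time.
The standard-time date in Wynarn Administrative Region, November 4, 2025, is outside the daylight-saving period (7 February – 2 November), so Wynarn Administrative Region is on standard time, UTC−06:00.
06:30 UTC − 6h = 00:30 local.

00:30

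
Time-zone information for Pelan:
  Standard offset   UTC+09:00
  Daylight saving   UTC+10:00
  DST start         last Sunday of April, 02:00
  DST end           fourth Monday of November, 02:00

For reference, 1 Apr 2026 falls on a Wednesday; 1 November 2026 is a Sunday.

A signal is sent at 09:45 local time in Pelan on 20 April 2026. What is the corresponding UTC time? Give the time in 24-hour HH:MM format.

1 April 2026 is a Wednesday, so Sundays fall on 5, 12, 19, 26; the last is April 26.
1 November 2026 is a Sunday, so the first Monday is November 2 and the fourth is November 23.
20 April 2026 does not fall between 26 April and 23 November, so daylight saving is not in effect and Pelan is at UTC+09:00.
09:45 local − 9h = 00:45 UTC.

00:45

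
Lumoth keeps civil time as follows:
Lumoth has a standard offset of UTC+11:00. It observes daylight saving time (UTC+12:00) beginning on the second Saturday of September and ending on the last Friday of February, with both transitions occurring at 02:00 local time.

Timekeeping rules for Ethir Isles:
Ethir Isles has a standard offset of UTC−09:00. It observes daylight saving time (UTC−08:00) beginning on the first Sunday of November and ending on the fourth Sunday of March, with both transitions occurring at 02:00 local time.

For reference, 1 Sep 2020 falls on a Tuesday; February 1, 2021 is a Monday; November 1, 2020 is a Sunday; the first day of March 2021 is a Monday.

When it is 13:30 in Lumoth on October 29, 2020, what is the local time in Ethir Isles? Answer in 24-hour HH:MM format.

16:30

1 September 2020 is a Tuesday, so the first Saturday is September 5 and the second is September 12.
1 February 2021 is a Monday, so Fridays fall on 5, 12, 19, 26; the last is February 26.
October 29, 2020 falls between 12 September 2020 and 26 February 2021, so daylight saving is in effect and Lumoth is at UTC+12:00.
13:30 Lumoth − 12h = 01:30 UTC.
1 November 2020 is a Sunday, so the first Sunday is November 1.
1 March 2021 is a Monday, so the first Sunday is March 7 and the fourth is March 28.
At the standard offset (UTC−09:00), 01:30 UTC − 9h = 16:30 Ethir Isles standard time (rolling into the previous day, 28 October 2020).
The standard-time date in Ethir Isles, October 28, 2020, does not fall between 1 November 2020 and 28 March 2021, so daylight saving is not in effect and Ethir Isles is at UTC−09:00.
01:30 UTC − 9h = 16:30 Ethir Isles (rolling into the previous day, 28 October 2020).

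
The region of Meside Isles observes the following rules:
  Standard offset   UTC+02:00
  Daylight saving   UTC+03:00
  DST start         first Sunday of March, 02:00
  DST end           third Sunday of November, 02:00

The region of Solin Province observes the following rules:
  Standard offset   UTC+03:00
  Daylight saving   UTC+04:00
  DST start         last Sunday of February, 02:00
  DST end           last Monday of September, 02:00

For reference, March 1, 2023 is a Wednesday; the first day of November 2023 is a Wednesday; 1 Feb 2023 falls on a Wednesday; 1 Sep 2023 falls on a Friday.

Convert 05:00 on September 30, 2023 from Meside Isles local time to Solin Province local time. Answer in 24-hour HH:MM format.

05:00

1 March 2023 is a Wednesday, so the first Sunday is March 5.
1 November 2023 is a Wednesday, so the first Sunday is November 5 and the third is November 19.
Daylight saving runs 5 March – 19 November; September 30, 2023 is inside that window, so Meside Isles is at UTC+03:00.
05:00 Meside Isles − 3h = 02:00 UTC.
1 February 2023 is a Wednesday, so Sundays fall on 5, 12, 19, 26; the last is February 26.
1 September 2023 is a Friday, so Mondays fall on 4, 11, 18, 25; the last is September 25.
At the standard offset (UTC+03:00), 02:00 UTC + 3h = 05:00 Solin Province standard time.
The standard-time date in Solin Province, September 30, 2023, is outside the daylight-saving period (26 February – 25 September), so Solin Province is on standard time, UTC+03:00.
02:00 UTC + 3h = 05:00 Solin Province.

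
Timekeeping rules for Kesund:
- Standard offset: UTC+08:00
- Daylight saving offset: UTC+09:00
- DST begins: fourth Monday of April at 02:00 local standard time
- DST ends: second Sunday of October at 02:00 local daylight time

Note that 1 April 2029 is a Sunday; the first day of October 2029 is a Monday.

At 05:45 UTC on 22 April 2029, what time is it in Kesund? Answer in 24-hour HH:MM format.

13:45

1 April 2029 is a Sunday, so the first Monday is April 2 and the fourth is April 23.
1 October 2029 is a Monday, so the first Sunday is October 7 and the second is October 14.
At the standard offset (UTC+08:00), 05:45 UTC + 8h = 13:45 Kesund standard time.
The standard-time date in Kesund, 22 April 2029, does not fall between 23 April and 14 October, so daylight saving is not in effect and Kesund is at UTC+08:00.
05:45 UTC + 8h = 13:45 local.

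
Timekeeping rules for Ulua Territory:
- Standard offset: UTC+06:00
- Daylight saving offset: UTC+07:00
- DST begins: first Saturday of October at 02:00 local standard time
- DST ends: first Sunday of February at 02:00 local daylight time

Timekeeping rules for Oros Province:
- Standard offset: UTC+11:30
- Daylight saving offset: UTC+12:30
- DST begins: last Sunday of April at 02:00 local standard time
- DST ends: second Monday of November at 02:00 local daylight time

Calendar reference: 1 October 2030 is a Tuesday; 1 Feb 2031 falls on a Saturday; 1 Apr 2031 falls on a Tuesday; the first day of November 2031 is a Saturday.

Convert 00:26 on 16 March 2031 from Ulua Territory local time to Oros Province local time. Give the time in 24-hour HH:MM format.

05:56

1 October 2030 is a Tuesday, so the first Saturday is October 5.
1 February 2031 is a Saturday, so the first Sunday is February 2.
16 March 2031 does not fall between 5 October 2030 and 2 February 2031, so daylight saving is not in effect and Ulua Territory is at UTC+06:00.
00:26 Ulua Territory − 6h = 18:26 UTC (rolling into the previous day, 15 March 2031).
1 April 2031 is a Tuesday, so Sundays fall on 6, 13, 20, 27; the last is April 27.
1 November 2031 is a Saturday, so the first Monday is November 3 and the second is November 10.
At the standard offset (UTC+11:30), 18:26 UTC + 11h30m = 05:56 Oros Province standard time (rolling into the next day, 16 March 2031).
The standard-time date in Oros Province, 16 March 2031, does not fall between 27 April and 10 November, so daylight saving is not in effect and Oros Province is at UTC+11:30.
18:26 UTC + 11h30m = 05:56 Oros Province (rolling into the next day, 16 March 2031).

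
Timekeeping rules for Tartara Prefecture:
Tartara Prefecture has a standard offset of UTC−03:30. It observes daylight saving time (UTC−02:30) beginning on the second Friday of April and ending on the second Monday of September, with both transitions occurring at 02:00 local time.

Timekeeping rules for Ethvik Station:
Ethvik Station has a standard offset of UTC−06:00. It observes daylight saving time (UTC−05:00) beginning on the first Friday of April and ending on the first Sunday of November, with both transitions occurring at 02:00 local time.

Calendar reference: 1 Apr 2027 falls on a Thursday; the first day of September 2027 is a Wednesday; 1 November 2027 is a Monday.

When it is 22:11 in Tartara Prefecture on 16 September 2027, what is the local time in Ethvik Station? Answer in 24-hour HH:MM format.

20:41

1 April 2027 is a Thursday, so the first Friday is April 2 and the second is April 9.
1 September 2027 is a Wednesday, so the first Monday is September 6 and the second is September 13.
16 September 2027 is outside the daylight-saving period (9 April – 13 September), so Tartara Prefecture is on standard time, UTC−03:30.
22:11 Tartara Prefecture + 3h30m = 01:41 UTC (rolling into the next day, 17 September 2027).
1 April 2027 is a Thursday, so the first Friday is April 2.
1 November 2027 is a Monday, so the first Sunday is November 7.
At the standard offset (UTC−06:00), 01:41 UTC − 6h = 19:41 Ethvik Station standard time (rolling into the previous day, 16 September 2027).
The standard-time date in Ethvik Station, 16 September 2027, falls between 2 April and 7 November, so daylight saving is in effect and Ethvik Station is at UTC−05:00.
01:41 UTC − 5h = 20:41 Ethvik Station (rolling into the previous day, 16 September 2027).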